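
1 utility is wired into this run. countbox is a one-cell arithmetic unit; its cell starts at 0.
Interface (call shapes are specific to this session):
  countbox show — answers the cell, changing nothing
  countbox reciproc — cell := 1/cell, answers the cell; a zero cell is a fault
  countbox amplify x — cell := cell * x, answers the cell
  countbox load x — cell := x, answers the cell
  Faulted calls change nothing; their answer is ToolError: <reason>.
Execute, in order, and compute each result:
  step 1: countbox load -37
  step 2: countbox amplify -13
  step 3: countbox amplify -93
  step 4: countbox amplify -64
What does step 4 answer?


% 1. countbox load(-37) => -37
% 2. countbox amplify(-13) => 481
% 3. countbox amplify(-93) => -44733
% 4. countbox amplify(-64) => 2862912

Answer: 2862912


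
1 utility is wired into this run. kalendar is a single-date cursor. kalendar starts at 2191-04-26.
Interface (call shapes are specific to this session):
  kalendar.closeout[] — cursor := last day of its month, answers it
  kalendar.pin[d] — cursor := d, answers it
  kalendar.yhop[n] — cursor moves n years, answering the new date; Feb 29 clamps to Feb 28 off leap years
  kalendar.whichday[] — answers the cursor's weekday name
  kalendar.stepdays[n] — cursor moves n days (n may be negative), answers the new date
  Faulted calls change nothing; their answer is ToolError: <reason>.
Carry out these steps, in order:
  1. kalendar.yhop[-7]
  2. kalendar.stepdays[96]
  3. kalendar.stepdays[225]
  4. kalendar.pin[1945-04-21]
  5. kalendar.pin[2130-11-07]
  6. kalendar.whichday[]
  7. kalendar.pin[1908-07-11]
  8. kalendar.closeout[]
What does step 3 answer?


[in] kalendar.yhop n: -7
[out] 2184-04-26
[in] kalendar.stepdays n: 96
[out] 2184-07-31
[in] kalendar.stepdays n: 225
[out] 2185-03-13
[in] kalendar.pin d: 1945-04-21
[out] 1945-04-21
[in] kalendar.pin d: 2130-11-07
[out] 2130-11-07
[in] kalendar.whichday
[out] Tuesday
[in] kalendar.pin d: 1908-07-11
[out] 1908-07-11
[in] kalendar.closeout
[out] 1908-07-31

Answer: 2185-03-13


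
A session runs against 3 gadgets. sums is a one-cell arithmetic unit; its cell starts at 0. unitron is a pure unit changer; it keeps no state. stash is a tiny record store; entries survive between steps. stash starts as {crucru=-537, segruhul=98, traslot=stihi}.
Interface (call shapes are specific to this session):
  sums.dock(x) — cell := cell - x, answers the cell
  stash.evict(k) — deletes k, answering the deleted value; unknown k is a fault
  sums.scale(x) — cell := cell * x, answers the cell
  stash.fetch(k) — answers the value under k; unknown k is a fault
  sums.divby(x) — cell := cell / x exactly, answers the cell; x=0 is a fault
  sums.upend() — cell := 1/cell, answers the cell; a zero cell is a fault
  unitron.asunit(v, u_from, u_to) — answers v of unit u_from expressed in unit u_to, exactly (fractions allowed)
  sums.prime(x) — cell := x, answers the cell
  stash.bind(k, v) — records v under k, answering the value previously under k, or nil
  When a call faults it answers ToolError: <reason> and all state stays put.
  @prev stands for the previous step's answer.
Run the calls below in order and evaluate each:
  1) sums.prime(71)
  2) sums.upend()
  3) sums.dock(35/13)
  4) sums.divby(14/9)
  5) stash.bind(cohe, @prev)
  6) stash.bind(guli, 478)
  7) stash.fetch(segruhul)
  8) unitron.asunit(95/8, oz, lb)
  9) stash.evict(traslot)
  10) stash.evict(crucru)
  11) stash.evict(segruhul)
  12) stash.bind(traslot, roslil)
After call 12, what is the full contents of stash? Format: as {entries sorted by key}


Answer: {cohe=-11124/6461, guli=478, traslot=roslil}

Derivation:
I use sums.prime(x='71'), and see 71.
Calling sums.upend, → 1/71.
Using sums.dock(x='35/13'), and see -2472/923.
Calling sums.divby(x='14/9'), and get -11124/6461.
Next I call stash.bind(k='cohe', v='@prev'), giving nil.
Calling stash.bind(k='guli', v='478'), which returns nil.
Invoking stash.fetch(k='segruhul'), and get 98.
I run unitron.asunit(v='95/8', u_from='oz', u_to='lb'), — result: 95/128.
Next I call stash.evict(k='traslot'), and observe stihi.
Now I run stash.evict(k='crucru'), → -537.
Then stash.evict(k='segruhul'), — result: 98.
Calling stash.bind(k='traslot', v='roslil'), and get nil.


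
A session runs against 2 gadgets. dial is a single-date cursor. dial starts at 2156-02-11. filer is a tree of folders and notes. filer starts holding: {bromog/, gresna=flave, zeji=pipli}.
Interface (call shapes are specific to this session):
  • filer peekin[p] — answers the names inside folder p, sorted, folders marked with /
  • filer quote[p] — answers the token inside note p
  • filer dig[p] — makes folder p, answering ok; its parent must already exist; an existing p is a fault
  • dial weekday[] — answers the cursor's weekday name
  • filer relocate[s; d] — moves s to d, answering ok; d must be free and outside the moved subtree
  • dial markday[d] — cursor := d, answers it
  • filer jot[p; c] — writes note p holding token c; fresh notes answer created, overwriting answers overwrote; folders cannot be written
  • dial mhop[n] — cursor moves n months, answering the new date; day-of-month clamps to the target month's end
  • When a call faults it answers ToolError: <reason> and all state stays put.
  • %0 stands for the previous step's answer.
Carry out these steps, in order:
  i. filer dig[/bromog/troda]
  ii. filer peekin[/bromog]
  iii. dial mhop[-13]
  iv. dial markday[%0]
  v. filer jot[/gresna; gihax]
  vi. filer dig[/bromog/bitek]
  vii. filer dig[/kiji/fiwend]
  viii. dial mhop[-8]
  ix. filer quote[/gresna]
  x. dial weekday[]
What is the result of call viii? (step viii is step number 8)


> filer dig p=/bromog/troda
  ok
> filer peekin p=/bromog
  [troda/]
> dial mhop n=-13
  2155-01-11
> dial markday d=%0
  2155-01-11
> filer jot p=/gresna c=gihax
  overwrote
> filer dig p=/bromog/bitek
  ok
> filer dig p=/kiji/fiwend
  ToolError: no parent
> dial mhop n=-8
  2154-05-11
> filer quote p=/gresna
  gihax
> dial weekday
  Saturday

Answer: 2154-05-11


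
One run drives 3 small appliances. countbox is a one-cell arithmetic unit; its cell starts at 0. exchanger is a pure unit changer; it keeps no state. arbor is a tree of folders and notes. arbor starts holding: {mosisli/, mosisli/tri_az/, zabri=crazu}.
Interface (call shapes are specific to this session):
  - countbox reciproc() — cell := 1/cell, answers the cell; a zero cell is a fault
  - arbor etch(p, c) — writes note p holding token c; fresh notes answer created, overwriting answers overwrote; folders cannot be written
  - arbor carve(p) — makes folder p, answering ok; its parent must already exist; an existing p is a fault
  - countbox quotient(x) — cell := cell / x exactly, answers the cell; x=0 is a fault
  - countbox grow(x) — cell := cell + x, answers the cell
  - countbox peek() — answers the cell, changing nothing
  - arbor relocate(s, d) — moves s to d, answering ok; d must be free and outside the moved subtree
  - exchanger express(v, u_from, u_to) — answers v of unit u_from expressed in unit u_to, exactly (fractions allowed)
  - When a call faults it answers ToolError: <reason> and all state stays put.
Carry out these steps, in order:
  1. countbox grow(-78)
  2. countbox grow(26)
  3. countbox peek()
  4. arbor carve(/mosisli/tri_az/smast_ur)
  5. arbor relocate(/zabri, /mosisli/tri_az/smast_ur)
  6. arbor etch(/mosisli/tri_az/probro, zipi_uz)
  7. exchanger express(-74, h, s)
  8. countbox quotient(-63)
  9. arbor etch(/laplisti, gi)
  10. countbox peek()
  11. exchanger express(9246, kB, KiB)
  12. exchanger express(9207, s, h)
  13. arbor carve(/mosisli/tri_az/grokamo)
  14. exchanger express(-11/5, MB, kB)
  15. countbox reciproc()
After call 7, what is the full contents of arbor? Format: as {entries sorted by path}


·→ countbox grow(x: -78)
·← -78
·→ countbox grow(x: 26)
·← -52
·→ countbox peek()
·← -52
·→ arbor carve(p: /mosisli/tri_az/smast_ur)
·← ok
·→ arbor relocate(s: /zabri, d: /mosisli/tri_az/smast_ur)
·← ToolError: exists
·→ arbor etch(p: /mosisli/tri_az/probro, c: zipi_uz)
·← created
·→ exchanger express(v: -74, u_from: h, u_to: s)
·← -266400
·→ countbox quotient(x: -63)
·← 52/63
·→ arbor etch(p: /laplisti, c: gi)
·← created
·→ countbox peek()
·← 52/63
·→ exchanger express(v: 9246, u_from: kB, u_to: KiB)
·← 577875/64
·→ exchanger express(v: 9207, u_from: s, u_to: h)
·← 1023/400
·→ arbor carve(p: /mosisli/tri_az/grokamo)
·← ok
·→ exchanger express(v: -11/5, u_from: MB, u_to: kB)
·← -2200
·→ countbox reciproc()
·← 63/52

Answer: {mosisli/, mosisli/tri_az/, mosisli/tri_az/probro=zipi_uz, mosisli/tri_az/smast_ur/, zabri=crazu}


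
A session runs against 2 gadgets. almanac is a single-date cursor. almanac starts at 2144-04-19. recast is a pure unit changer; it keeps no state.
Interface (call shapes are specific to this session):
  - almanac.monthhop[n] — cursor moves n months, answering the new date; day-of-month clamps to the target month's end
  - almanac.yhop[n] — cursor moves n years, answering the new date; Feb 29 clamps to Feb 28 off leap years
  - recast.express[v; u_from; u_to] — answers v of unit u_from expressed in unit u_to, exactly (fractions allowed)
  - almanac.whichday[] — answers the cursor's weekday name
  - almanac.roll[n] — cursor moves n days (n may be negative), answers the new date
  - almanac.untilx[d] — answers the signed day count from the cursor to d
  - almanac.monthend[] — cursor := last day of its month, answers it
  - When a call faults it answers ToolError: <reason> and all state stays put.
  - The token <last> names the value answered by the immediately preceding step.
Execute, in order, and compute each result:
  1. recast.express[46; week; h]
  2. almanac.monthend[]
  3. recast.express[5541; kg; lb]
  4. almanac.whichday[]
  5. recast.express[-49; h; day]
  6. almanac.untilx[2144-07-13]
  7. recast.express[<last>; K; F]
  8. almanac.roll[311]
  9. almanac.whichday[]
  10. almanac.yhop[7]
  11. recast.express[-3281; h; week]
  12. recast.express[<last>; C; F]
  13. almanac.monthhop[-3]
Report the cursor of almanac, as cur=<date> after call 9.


Answer: cur=2145-03-07

Derivation:
Using recast.express on v='46', u_from='week', u_to='h', and get 7728.
Using almanac.monthend, yielding 2144-04-30.
Calling recast.express on v='5541', u_from='kg', u_to='lb', and observe 554100000000/45359237.
Next I call almanac.whichday(), and see Thursday.
Using recast.express on v='-49', u_from='h', u_to='day', and observe -49/24.
I run almanac.untilx on d='2144-07-13', and get 74.
Calling recast.express on v='<last>', u_from='K', u_to='F', and observe -32647/100.
I try almanac.roll on n='311': 2145-03-07.
I call almanac.whichday, which returns Sunday.
Invoking almanac.yhop on n='7', yielding 2152-03-07.
Now I run recast.express on v='-3281', u_from='h', u_to='week', and see -3281/168.
Using recast.express on v='<last>', u_from='C', u_to='F', which returns -883/280.
Now I run almanac.monthhop on n='-3', and see 2151-12-07.


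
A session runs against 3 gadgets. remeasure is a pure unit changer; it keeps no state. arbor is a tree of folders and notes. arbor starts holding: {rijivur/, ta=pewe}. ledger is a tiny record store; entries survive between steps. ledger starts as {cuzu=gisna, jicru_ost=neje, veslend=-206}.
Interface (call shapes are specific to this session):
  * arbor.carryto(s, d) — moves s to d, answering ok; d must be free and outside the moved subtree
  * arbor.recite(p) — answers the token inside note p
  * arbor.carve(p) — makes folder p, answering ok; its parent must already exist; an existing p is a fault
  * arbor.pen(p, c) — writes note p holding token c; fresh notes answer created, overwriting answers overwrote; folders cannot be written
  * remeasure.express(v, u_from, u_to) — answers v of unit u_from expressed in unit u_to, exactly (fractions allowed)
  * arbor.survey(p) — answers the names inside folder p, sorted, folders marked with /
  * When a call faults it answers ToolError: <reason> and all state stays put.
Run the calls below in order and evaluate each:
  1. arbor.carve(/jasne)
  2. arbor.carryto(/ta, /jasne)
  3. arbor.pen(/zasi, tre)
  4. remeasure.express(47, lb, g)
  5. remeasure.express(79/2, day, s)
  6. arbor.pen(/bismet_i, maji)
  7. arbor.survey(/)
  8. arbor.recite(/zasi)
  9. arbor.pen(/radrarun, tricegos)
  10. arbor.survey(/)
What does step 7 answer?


CALL carve[p: /jasne]
RET  ok
CALL carryto[s: /ta; d: /jasne]
RET  ToolError: exists
CALL pen[p: /zasi; c: tre]
RET  created
CALL express[v: 47; u_from: lb; u_to: g]
RET  2131884139/100000
CALL express[v: 79/2; u_from: day; u_to: s]
RET  3412800
CALL pen[p: /bismet_i; c: maji]
RET  created
CALL survey[p: /]
RET  [bismet_i, jasne/, rijivur/, ta, zasi]
CALL recite[p: /zasi]
RET  tre
CALL pen[p: /radrarun; c: tricegos]
RET  created
CALL survey[p: /]
RET  [bismet_i, jasne/, radrarun, rijivur/, ta, zasi]

Answer: [bismet_i, jasne/, rijivur/, ta, zasi]


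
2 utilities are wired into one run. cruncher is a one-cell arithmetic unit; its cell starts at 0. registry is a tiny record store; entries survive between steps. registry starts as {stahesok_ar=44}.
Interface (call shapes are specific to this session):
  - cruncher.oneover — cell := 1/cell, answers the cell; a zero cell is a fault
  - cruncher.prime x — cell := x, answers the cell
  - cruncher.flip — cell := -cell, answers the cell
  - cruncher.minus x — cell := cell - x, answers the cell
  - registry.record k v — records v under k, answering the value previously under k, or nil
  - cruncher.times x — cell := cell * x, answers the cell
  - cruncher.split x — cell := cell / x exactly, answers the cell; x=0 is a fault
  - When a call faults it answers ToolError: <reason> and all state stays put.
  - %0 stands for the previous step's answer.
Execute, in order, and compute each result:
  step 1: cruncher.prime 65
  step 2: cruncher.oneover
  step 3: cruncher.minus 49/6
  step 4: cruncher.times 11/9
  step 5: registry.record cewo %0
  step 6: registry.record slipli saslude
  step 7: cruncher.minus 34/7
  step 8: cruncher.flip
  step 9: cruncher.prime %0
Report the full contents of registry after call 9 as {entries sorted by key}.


Answer: {cewo=-34969/3510, slipli=saslude, stahesok_ar=44}

Derivation:
-> prime(x→65)
<- 65
-> oneover()
<- 1/65
-> minus(x→49/6)
<- -3179/390
-> times(x→11/9)
<- -34969/3510
-> record(k→cewo, v→%0)
<- nil
-> record(k→slipli, v→saslude)
<- nil
-> minus(x→34/7)
<- -364123/24570
-> flip()
<- 364123/24570
-> prime(x→%0)
<- 364123/24570


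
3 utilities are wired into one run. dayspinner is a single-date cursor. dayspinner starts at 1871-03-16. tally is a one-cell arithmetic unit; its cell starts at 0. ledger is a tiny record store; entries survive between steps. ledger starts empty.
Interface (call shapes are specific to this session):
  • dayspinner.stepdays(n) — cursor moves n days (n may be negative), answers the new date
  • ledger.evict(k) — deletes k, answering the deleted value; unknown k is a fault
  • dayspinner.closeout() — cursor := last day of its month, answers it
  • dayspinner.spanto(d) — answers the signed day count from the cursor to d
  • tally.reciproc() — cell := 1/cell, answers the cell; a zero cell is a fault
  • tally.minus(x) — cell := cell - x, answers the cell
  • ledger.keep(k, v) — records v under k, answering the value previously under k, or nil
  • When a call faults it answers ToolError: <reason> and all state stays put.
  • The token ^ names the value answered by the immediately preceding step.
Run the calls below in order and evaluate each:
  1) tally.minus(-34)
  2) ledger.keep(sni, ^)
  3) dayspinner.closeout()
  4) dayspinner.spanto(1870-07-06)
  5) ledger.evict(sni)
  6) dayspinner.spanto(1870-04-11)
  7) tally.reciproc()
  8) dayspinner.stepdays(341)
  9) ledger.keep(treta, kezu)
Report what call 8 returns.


Answer: 1872-03-06

Derivation:
I call tally.minus passing x→-34, giving 34.
Then ledger.keep passing k→sni, v→^, yielding nil.
Then dayspinner.closeout(), and see 1871-03-31.
Calling dayspinner.spanto passing d→1870-07-06, and see -268.
I call ledger.evict passing k→sni, and get 34.
Calling dayspinner.spanto passing d→1870-04-11, and observe -354.
I invoke tally.reciproc, — result: 1/34.
I call dayspinner.stepdays passing n→341: 1872-03-06.
I invoke ledger.keep passing k→treta, v→kezu: nil.


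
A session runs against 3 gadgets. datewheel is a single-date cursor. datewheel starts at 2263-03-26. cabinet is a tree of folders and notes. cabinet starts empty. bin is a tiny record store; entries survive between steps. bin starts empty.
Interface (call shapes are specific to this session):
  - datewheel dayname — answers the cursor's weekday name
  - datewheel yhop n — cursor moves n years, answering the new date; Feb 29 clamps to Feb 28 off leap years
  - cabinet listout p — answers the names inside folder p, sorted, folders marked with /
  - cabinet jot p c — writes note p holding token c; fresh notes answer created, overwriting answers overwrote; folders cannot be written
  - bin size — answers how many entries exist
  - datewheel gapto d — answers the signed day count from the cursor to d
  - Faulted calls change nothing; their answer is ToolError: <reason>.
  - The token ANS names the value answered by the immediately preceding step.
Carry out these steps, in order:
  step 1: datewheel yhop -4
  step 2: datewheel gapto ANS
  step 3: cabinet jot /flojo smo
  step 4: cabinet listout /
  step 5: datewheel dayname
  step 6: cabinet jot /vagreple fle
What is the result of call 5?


% datewheel yhop -4
= 2259-03-26
% datewheel gapto ANS
= 0
% cabinet jot /flojo smo
= created
% cabinet listout /
= [flojo]
% datewheel dayname
= Saturday
% cabinet jot /vagreple fle
= created

Answer: Saturday


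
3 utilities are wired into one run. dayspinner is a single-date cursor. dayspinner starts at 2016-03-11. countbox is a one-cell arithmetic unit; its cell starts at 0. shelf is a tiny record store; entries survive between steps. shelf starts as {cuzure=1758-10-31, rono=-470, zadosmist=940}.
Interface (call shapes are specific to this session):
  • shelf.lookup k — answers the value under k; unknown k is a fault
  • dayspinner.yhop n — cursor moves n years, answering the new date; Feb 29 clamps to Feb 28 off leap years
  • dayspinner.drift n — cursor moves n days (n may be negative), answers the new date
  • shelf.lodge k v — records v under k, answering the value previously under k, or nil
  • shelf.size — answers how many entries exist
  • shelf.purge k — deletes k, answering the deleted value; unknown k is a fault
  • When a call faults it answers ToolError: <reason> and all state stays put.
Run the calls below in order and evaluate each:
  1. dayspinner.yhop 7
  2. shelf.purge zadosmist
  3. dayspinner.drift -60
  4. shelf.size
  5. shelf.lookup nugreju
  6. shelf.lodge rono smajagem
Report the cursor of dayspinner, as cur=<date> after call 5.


Answer: cur=2023-01-10

Derivation:
// 1. yhop(n='7') : 2023-03-11
// 2. purge(k='zadosmist') : 940
// 3. drift(n='-60') : 2023-01-10
// 4. size() : 2
// 5. lookup(k='nugreju') : ToolError: no such key nugreju
// 6. lodge(k='rono', v='smajagem') : -470


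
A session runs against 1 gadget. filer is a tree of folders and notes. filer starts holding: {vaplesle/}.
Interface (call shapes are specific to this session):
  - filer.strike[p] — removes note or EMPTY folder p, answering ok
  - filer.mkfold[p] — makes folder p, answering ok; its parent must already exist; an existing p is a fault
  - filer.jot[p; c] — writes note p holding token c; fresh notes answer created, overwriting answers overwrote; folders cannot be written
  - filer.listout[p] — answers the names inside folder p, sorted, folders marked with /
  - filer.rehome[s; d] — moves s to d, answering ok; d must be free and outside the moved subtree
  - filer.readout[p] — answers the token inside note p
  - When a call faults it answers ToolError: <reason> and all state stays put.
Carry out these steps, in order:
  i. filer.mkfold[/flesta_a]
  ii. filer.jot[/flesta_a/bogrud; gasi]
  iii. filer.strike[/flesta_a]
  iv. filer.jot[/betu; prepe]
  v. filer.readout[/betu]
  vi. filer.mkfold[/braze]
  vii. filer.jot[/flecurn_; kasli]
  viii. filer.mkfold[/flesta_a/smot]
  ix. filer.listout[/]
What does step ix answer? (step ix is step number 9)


> mkfold p=/flesta_a
  ok
> jot p=/flesta_a/bogrud c=gasi
  created
> strike p=/flesta_a
  ToolError: not empty
> jot p=/betu c=prepe
  created
> readout p=/betu
  prepe
> mkfold p=/braze
  ok
> jot p=/flecurn_ c=kasli
  created
> mkfold p=/flesta_a/smot
  ok
> listout p=/
  [betu, braze/, flecurn_, flesta_a/, vaplesle/]

Answer: [betu, braze/, flecurn_, flesta_a/, vaplesle/]


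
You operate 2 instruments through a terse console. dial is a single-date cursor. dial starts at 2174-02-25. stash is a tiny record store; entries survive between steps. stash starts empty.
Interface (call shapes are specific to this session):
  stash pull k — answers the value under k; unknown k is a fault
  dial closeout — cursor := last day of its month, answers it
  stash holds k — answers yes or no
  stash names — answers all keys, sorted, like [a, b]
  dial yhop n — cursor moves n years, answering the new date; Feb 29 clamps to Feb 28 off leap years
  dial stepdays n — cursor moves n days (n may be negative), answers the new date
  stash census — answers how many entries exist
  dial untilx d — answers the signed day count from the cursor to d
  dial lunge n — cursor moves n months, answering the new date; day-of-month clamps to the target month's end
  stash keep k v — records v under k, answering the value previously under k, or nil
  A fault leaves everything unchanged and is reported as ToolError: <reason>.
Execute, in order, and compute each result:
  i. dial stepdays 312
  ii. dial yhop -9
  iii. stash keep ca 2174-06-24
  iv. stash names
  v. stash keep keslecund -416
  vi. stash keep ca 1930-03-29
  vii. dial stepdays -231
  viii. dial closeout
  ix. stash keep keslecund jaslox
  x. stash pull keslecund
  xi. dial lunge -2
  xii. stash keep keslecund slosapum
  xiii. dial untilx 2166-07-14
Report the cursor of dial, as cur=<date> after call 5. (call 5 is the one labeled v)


-> dial stepdays(312)
<- 2175-01-03
-> dial yhop(-9)
<- 2166-01-03
-> stash keep(ca, 2174-06-24)
<- nil
-> stash names()
<- [ca]
-> stash keep(keslecund, -416)
<- nil
-> stash keep(ca, 1930-03-29)
<- 2174-06-24
-> dial stepdays(-231)
<- 2165-05-17
-> dial closeout()
<- 2165-05-31
-> stash keep(keslecund, jaslox)
<- -416
-> stash pull(keslecund)
<- jaslox
-> dial lunge(-2)
<- 2165-03-31
-> stash keep(keslecund, slosapum)
<- jaslox
-> dial untilx(2166-07-14)
<- 470

Answer: cur=2166-01-03


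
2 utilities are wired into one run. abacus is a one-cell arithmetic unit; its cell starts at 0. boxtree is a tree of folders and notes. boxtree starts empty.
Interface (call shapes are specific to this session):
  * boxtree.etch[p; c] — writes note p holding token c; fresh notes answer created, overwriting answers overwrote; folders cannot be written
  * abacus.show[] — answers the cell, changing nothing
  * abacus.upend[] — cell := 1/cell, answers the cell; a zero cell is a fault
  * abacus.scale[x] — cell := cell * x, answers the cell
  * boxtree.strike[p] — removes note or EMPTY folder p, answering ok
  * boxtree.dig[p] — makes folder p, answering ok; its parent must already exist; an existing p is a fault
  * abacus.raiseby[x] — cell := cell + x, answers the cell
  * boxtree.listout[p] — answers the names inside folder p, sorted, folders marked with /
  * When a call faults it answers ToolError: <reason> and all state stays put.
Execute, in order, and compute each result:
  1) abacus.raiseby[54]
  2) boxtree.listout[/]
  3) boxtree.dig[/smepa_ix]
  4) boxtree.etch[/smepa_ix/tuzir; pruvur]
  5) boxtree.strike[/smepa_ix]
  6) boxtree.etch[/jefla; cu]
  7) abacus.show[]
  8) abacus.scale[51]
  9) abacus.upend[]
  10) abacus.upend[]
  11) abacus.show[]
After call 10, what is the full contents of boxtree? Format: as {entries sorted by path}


Answer: {jefla=cu, smepa_ix/, smepa_ix/tuzir=pruvur}

Derivation:
>>> abacus.raiseby x=54
:: 54
>>> boxtree.listout p=/
:: []
>>> boxtree.dig p=/smepa_ix
:: ok
>>> boxtree.etch p=/smepa_ix/tuzir c=pruvur
:: created
>>> boxtree.strike p=/smepa_ix
:: ToolError: not empty
>>> boxtree.etch p=/jefla c=cu
:: created
>>> abacus.show
:: 54
>>> abacus.scale x=51
:: 2754
>>> abacus.upend
:: 1/2754
>>> abacus.upend
:: 2754
>>> abacus.show
:: 2754


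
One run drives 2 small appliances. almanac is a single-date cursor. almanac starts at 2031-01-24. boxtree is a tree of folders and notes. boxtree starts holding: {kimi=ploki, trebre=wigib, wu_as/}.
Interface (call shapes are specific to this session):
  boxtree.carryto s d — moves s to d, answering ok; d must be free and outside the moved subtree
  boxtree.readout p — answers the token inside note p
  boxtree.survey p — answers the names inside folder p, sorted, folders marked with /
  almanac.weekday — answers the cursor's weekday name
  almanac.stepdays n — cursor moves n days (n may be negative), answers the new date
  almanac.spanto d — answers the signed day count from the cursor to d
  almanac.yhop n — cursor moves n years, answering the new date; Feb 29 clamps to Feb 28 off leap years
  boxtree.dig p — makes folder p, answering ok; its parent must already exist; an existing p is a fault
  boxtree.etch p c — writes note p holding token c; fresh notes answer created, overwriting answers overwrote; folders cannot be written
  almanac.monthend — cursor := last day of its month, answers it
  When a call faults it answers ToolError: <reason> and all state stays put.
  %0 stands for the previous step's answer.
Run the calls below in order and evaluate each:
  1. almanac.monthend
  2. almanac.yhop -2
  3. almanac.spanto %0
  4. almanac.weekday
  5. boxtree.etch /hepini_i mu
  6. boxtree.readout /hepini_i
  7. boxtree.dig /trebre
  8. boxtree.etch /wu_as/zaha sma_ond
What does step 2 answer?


Act: almanac.monthend[]
Obs: 2031-01-31
Act: almanac.yhop[n='-2']
Obs: 2029-01-31
Act: almanac.spanto[d='%0']
Obs: 0
Act: almanac.weekday[]
Obs: Wednesday
Act: boxtree.etch[p='/hepini_i'; c='mu']
Obs: created
Act: boxtree.readout[p='/hepini_i']
Obs: mu
Act: boxtree.dig[p='/trebre']
Obs: ToolError: exists
Act: boxtree.etch[p='/wu_as/zaha'; c='sma_ond']
Obs: created

Answer: 2029-01-31


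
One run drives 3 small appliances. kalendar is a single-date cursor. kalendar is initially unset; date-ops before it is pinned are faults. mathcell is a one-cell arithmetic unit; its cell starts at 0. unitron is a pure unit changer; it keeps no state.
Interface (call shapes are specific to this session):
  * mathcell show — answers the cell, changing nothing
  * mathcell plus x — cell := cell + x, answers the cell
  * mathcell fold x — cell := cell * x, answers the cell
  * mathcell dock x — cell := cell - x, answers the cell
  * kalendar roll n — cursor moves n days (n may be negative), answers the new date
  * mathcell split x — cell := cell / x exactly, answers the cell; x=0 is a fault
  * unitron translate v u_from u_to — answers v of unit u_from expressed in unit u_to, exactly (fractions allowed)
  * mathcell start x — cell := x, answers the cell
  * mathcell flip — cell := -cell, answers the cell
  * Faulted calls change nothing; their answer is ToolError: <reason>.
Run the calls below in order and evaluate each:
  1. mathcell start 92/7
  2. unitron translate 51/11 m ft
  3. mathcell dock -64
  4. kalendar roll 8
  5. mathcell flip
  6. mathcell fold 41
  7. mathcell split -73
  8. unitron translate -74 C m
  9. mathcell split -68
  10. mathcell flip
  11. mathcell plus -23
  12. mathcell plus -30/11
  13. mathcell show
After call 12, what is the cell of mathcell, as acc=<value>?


Step: mathcell start[x='92/7']
Result: 92/7
Step: unitron translate[v='51/11'; u_from='m'; u_to='ft']
Result: 21250/1397
Step: mathcell dock[x='-64']
Result: 540/7
Step: kalendar roll[n='8']
Result: ToolError: no date set
Step: mathcell flip[]
Result: -540/7
Step: mathcell fold[x='41']
Result: -22140/7
Step: mathcell split[x='-73']
Result: 22140/511
Step: unitron translate[v='-74'; u_from='C'; u_to='m']
Result: ToolError: incompatible units
Step: mathcell split[x='-68']
Result: -5535/8687
Step: mathcell flip[]
Result: 5535/8687
Step: mathcell plus[x='-23']
Result: -194266/8687
Step: mathcell plus[x='-30/11']
Result: -2397536/95557
Step: mathcell show[]
Result: -2397536/95557

Answer: acc=-2397536/95557


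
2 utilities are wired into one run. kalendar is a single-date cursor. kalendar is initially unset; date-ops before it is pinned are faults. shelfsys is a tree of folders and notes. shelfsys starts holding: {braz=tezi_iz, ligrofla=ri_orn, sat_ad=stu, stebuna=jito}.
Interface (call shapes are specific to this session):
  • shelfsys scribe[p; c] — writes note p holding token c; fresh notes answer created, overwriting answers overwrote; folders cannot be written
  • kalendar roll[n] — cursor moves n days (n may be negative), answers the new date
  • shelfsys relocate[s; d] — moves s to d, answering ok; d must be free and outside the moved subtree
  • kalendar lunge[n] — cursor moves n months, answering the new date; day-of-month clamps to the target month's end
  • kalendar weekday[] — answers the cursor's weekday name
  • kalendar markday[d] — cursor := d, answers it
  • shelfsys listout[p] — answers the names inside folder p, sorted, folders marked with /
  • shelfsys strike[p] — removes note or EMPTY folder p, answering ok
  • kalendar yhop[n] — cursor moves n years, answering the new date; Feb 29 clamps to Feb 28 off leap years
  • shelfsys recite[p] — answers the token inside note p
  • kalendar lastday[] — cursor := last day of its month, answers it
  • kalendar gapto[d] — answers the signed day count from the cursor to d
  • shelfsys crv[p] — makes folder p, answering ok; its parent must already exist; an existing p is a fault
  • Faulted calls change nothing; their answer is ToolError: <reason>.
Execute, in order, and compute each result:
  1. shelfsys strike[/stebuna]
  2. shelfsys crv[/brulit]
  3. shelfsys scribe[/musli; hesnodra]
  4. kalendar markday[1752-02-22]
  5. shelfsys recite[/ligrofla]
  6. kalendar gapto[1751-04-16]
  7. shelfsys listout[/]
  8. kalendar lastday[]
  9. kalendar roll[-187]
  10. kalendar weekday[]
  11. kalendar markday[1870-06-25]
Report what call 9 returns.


Now I run shelfsys strike(/stebuna), — result: ok.
Next I call shelfsys crv(/brulit), → ok.
I invoke shelfsys scribe(/musli, hesnodra), and get created.
I invoke kalendar markday(1752-02-22), giving 1752-02-22.
Using shelfsys recite(/ligrofla), and see ri_orn.
Next I call kalendar gapto(1751-04-16), giving -312.
I invoke shelfsys listout(/), and see [braz, brulit/, ligrofla, musli, sat_ad].
Now I run kalendar lastday, and see 1752-02-29.
I run kalendar roll(-187), giving 1751-08-26.
I run kalendar weekday, → Thursday.
Then kalendar markday(1870-06-25), — result: 1870-06-25.

Answer: 1751-08-26


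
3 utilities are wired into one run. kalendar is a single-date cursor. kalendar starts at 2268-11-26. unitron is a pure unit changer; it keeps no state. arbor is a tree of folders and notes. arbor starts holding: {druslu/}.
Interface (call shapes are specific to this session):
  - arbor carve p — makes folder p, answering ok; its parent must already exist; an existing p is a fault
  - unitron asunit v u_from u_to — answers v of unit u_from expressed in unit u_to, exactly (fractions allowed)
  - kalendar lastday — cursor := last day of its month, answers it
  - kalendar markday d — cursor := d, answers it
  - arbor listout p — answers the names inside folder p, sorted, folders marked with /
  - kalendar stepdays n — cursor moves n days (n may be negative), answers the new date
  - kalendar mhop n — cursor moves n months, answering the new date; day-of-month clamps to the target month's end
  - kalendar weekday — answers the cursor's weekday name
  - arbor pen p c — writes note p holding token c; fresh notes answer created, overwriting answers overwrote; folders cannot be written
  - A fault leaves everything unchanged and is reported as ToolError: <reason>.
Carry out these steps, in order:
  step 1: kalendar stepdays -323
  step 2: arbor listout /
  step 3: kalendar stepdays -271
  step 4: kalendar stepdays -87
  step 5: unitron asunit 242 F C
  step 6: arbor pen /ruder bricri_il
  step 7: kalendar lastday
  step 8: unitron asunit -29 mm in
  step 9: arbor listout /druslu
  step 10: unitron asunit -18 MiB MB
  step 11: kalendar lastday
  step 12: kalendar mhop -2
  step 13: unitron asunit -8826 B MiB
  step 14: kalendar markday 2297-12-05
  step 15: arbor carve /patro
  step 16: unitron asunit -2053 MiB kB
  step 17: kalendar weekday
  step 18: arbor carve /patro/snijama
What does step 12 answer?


Answer: 2266-11-30

Derivation:
# kalendar stepdays(n→-323) -> 2268-01-08
# arbor listout(p→/) -> [druslu/]
# kalendar stepdays(n→-271) -> 2267-04-12
# kalendar stepdays(n→-87) -> 2267-01-15
# unitron asunit(v→242, u_from→F, u_to→C) -> 350/3
# arbor pen(p→/ruder, c→bricri_il) -> created
# kalendar lastday() -> 2267-01-31
# unitron asunit(v→-29, u_from→mm, u_to→in) -> -145/127
# arbor listout(p→/druslu) -> []
# unitron asunit(v→-18, u_from→MiB, u_to→MB) -> -294912/15625
# kalendar lastday() -> 2267-01-31
# kalendar mhop(n→-2) -> 2266-11-30
# unitron asunit(v→-8826, u_from→B, u_to→MiB) -> -4413/524288
# kalendar markday(d→2297-12-05) -> 2297-12-05
# arbor carve(p→/patro) -> ok
# unitron asunit(v→-2053, u_from→MiB, u_to→kB) -> -269090816/125
# kalendar weekday() -> Sunday
# arbor carve(p→/patro/snijama) -> ok


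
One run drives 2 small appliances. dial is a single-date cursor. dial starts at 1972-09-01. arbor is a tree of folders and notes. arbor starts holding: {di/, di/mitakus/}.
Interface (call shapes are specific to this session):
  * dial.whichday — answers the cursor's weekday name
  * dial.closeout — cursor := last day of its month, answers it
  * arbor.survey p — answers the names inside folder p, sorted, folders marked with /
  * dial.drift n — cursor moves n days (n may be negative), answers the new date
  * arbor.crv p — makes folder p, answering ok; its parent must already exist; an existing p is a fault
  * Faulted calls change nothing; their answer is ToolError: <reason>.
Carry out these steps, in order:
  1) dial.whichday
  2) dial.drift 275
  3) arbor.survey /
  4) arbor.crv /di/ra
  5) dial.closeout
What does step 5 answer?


Answer: 1973-06-30

Derivation:
Act: dial.whichday[]
Obs: Friday
Act: dial.drift[275]
Obs: 1973-06-03
Act: arbor.survey[/]
Obs: [di/]
Act: arbor.crv[/di/ra]
Obs: ok
Act: dial.closeout[]
Obs: 1973-06-30


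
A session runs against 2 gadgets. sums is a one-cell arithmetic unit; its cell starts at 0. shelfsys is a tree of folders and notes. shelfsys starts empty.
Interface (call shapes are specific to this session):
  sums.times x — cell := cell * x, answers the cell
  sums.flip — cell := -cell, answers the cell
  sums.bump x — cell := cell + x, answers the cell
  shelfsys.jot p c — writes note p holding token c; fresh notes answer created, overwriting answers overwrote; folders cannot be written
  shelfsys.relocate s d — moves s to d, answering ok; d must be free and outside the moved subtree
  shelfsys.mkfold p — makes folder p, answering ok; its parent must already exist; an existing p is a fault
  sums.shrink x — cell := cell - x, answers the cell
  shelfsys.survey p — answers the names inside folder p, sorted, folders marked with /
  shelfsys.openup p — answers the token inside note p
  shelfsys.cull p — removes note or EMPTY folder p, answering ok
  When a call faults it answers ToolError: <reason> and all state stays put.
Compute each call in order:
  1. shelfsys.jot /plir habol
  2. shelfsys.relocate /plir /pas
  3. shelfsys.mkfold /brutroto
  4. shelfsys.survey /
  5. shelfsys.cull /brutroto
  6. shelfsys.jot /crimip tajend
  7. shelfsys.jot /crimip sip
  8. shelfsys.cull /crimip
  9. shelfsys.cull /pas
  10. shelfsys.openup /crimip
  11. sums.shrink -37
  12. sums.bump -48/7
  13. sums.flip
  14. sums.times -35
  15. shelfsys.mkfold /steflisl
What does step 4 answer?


I run shelfsys.jot with /plir, habol, and get created.
Calling shelfsys.relocate with /plir, /pas, which returns ok.
Now I run shelfsys.mkfold with /brutroto, and see ok.
Invoking shelfsys.survey with /, and get [brutroto/, pas].
I call shelfsys.cull with /brutroto, which returns ok.
Using shelfsys.jot with /crimip, tajend, giving created.
I invoke shelfsys.jot with /crimip, sip, and get overwrote.
Now I run shelfsys.cull with /crimip, yielding ok.
I use shelfsys.cull with /pas, and get ok.
Next I call shelfsys.openup with /crimip, — result: ToolError: not found.
I invoke sums.shrink with -37: 37.
Next I call sums.bump with -48/7, yielding 211/7.
I try sums.flip: -211/7.
Then sums.times with -35, — result: 1055.
I invoke shelfsys.mkfold with /steflisl, → ok.

Answer: [brutroto/, pas]


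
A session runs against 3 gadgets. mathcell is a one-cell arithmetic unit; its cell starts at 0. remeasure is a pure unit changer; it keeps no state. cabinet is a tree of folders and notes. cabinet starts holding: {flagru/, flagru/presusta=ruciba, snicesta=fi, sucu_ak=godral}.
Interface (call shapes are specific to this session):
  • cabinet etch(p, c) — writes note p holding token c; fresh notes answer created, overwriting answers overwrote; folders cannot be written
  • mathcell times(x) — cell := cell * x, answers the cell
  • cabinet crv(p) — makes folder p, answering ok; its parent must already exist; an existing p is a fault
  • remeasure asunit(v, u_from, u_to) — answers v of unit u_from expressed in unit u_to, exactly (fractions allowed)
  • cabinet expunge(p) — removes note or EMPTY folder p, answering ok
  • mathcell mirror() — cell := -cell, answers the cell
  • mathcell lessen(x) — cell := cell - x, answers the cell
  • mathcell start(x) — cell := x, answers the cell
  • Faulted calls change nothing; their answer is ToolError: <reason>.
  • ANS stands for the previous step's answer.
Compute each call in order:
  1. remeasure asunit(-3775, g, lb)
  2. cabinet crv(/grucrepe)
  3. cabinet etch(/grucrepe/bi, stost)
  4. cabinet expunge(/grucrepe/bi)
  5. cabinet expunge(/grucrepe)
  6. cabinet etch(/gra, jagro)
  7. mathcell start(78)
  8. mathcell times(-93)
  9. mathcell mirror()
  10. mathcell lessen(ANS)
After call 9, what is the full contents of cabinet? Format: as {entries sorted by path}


// 1. remeasure asunit(v=-3775, u_from=g, u_to=lb) => -377500000/45359237
// 2. cabinet crv(p=/grucrepe) => ok
// 3. cabinet etch(p=/grucrepe/bi, c=stost) => created
// 4. cabinet expunge(p=/grucrepe/bi) => ok
// 5. cabinet expunge(p=/grucrepe) => ok
// 6. cabinet etch(p=/gra, c=jagro) => created
// 7. mathcell start(x=78) => 78
// 8. mathcell times(x=-93) => -7254
// 9. mathcell mirror() => 7254
// 10. mathcell lessen(x=ANS) => 0

Answer: {flagru/, flagru/presusta=ruciba, gra=jagro, snicesta=fi, sucu_ak=godral}


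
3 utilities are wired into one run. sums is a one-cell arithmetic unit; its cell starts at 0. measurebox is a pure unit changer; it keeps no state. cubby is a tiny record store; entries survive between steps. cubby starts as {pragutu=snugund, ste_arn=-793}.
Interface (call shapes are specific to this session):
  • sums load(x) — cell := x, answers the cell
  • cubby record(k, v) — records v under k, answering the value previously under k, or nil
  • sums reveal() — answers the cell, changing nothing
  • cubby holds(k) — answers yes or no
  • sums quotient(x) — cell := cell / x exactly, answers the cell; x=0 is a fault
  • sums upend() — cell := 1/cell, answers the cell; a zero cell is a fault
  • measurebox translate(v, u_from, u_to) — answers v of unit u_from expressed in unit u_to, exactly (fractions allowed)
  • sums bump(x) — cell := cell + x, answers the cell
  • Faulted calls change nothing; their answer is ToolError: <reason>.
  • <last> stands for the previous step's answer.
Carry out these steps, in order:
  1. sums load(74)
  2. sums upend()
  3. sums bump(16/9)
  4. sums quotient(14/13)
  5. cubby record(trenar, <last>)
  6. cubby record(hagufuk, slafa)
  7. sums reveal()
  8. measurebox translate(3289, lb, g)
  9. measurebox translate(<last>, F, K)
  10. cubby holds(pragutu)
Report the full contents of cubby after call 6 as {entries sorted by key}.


;; sums load(x: 74) => 74
;; sums upend() => 1/74
;; sums bump(x: 16/9) => 1193/666
;; sums quotient(x: 14/13) => 15509/9324
;; cubby record(k: trenar, v: <last>) => nil
;; cubby record(k: hagufuk, v: slafa) => nil
;; sums reveal() => 15509/9324
;; measurebox translate(v: 3289, u_from: lb, u_to: g) => 149186530493/100000
;; measurebox translate(v: <last>, u_from: F, u_to: K) => 49744165831/60000
;; cubby holds(k: pragutu) => yes

Answer: {hagufuk=slafa, pragutu=snugund, ste_arn=-793, trenar=15509/9324}
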